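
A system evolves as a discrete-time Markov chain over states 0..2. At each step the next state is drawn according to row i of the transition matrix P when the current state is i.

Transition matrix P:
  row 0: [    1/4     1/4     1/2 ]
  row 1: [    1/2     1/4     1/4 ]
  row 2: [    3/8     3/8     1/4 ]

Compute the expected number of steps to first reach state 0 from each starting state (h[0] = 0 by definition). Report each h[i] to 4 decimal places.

h = [0.0000, 2.1333, 2.4000]

First-step conditioning: h[0] = 0; for i ≠ 0, h[i] = 1 + Σ_k P[i][k]·h[k].
  h[1] = 1 + 1/4·h[1] + 1/4·h[2]
  h[2] = 1 + 3/8·h[1] + 1/4·h[2]
Solving the 2×2 linear system over states ≠ 0 gives exactly h = [0, 32/15, 12/5] (h[0] = 0 is the target).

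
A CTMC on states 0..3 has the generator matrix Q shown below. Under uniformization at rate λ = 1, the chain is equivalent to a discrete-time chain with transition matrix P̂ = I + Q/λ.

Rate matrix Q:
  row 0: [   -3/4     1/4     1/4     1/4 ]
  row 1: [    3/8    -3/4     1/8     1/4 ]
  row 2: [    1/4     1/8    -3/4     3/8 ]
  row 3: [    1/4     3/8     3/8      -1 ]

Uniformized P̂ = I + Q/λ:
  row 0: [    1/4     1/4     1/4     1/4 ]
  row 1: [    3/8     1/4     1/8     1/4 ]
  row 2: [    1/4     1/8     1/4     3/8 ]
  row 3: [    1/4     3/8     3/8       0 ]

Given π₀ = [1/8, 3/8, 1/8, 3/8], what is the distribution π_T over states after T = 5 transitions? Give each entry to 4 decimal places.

π = [0.2808, 0.2475, 0.2475, 0.2242]

t=0: π = [0.1250, 0.3750, 0.1250, 0.3750]
t=1: π = [0.2969, 0.2813, 0.2500, 0.1719]
t=2: π = [0.2852, 0.2402, 0.2363, 0.2383]
t=3: π = [0.2800, 0.2502, 0.2498, 0.2200]
t=4: π = [0.2813, 0.2463, 0.2462, 0.2262]
t=5: π = [0.2808, 0.2475, 0.2475, 0.2242]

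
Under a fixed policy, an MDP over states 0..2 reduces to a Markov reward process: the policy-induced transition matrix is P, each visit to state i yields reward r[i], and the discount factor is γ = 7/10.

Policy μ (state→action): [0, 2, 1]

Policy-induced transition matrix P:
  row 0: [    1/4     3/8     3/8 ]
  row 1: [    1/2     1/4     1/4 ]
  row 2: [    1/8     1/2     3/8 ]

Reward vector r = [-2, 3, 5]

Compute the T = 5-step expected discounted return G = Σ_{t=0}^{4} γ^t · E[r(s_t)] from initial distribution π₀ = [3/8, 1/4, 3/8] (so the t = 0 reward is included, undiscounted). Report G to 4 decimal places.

G = 5.8237

t=0: π = [0.3750, 0.2500, 0.3750], E[r] = 1.8750, γ^t·E[r] = 1.875000, running G = 1.875000
t=1: π = [0.2656, 0.3906, 0.3438], E[r] = 2.3594, γ^t·E[r] = 1.651563, running G = 3.526563
t=2: π = [0.3047, 0.3691, 0.3262], E[r] = 2.1289, γ^t·E[r] = 1.043164, running G = 4.569727
t=3: π = [0.3015, 0.3696, 0.3289], E[r] = 2.1501, γ^t·E[r] = 0.737500, running G = 5.307227
t=4: π = [0.3013, 0.3699, 0.3288], E[r] = 2.1511, γ^t·E[r] = 0.516477, running G = 5.823704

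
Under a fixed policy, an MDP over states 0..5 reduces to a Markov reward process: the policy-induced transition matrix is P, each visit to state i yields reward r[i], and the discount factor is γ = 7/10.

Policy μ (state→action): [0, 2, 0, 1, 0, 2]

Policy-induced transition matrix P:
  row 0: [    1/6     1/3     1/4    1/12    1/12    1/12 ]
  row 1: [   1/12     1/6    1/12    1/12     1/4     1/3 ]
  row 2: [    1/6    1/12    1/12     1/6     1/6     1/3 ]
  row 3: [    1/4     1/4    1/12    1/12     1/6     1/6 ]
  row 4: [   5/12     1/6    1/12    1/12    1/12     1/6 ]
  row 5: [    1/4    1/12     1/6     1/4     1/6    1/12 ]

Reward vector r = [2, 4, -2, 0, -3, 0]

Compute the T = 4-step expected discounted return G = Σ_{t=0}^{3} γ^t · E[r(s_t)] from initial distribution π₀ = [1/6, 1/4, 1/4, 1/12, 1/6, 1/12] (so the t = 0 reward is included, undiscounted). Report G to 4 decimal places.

t=0: π = [0.1667, 0.2500, 0.2500, 0.0833, 0.1667, 0.0833], E[r] = 0.3333, γ^t·E[r] = 0.333333, running G = 0.333333
t=1: π = [0.2014, 0.1736, 0.1181, 0.1181, 0.1597, 0.2292], E[r] = 0.3819, γ^t·E[r] = 0.267361, running G = 0.600694
t=2: π = [0.2211, 0.1811, 0.1360, 0.1314, 0.1510, 0.1794], E[r] = 0.4416, γ^t·E[r] = 0.216360, running G = 0.817054
t=3: π = [0.2152, 0.1882, 0.1351, 0.1246, 0.1508, 0.1861], E[r] = 0.4606, γ^t·E[r] = 0.158002, running G = 0.975057

G = 0.9751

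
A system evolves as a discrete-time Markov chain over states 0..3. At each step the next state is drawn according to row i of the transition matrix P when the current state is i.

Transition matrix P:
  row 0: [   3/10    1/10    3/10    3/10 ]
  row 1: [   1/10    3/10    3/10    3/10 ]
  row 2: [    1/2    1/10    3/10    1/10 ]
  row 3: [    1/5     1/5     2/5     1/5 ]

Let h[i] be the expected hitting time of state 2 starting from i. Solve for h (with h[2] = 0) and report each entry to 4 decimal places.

h = [3.0556, 3.0556, 0.0000, 2.7778]

First-step conditioning: h[2] = 0; for i ≠ 2, h[i] = 1 + Σ_k P[i][k]·h[k].
  h[0] = 1 + 3/10·h[0] + 1/10·h[1] + 3/10·h[3]
  h[1] = 1 + 1/10·h[0] + 3/10·h[1] + 3/10·h[3]
  h[3] = 1 + 1/5·h[0] + 1/5·h[1] + 1/5·h[3]
Solving the 3×3 linear system over states ≠ 2 gives exactly h = [55/18, 55/18, 0, 25/9] (h[2] = 0 is the target).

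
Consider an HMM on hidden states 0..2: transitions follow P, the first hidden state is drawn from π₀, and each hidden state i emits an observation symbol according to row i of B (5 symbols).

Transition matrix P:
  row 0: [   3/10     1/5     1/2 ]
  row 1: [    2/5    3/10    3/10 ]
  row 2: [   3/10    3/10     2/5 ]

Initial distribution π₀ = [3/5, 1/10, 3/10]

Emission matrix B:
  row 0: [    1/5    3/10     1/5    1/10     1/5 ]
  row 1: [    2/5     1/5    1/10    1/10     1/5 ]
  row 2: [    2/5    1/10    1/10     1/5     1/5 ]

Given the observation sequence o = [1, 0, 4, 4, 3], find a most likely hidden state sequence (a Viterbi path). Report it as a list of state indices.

path = [0, 2, 2, 2, 2]

t=0: δ = [1.800e-01, 2.000e-02, 3.000e-02]  (obs o_0=1)
t=1: δ = [1.080e-02, 1.440e-02, 3.600e-02]  ψ = [0, 0, 0]  (obs o_1=0)
t=2: δ = [2.160e-03, 2.160e-03, 2.880e-03]  ψ = [2, 2, 2]  (obs o_2=4)
t=3: δ = [1.728e-04, 1.728e-04, 2.304e-04]  ψ = [1, 2, 2]  (obs o_3=4)
t=4: δ = [6.912e-06, 6.912e-06, 1.843e-05]  ψ = [1, 2, 2]  (obs o_4=3)
backtrack: best end state = 2; path = [0, 2, 2, 2, 2]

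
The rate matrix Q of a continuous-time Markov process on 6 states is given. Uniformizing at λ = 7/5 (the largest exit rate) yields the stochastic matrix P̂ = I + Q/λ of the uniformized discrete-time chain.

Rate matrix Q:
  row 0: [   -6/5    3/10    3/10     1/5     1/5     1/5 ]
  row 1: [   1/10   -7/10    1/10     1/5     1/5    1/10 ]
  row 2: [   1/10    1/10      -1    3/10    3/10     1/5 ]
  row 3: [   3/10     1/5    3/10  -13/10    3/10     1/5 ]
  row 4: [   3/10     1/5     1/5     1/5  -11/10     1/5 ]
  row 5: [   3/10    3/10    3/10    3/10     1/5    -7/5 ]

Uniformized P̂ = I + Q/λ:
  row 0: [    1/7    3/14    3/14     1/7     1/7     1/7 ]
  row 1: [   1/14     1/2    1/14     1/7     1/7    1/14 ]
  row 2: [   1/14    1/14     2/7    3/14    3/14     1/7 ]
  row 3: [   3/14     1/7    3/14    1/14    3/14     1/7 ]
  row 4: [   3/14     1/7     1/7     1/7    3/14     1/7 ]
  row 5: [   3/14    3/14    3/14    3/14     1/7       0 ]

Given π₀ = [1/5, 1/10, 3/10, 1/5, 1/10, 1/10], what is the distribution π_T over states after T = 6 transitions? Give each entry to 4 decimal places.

π = [0.1451, 0.2301, 0.1817, 0.1528, 0.1796, 0.1106]

t=0: π = [0.2000, 0.1000, 0.3000, 0.2000, 0.1000, 0.1000]
t=1: π = [0.1429, 0.1786, 0.2143, 0.1571, 0.1857, 0.1214]
t=2: π = [0.1480, 0.2102, 0.1908, 0.1556, 0.1827, 0.1128]
t=3: π = [0.1464, 0.2229, 0.1848, 0.1534, 0.1806, 0.1117]
t=4: π = [0.1456, 0.2277, 0.1827, 0.1531, 0.1799, 0.1110]
t=5: π = [0.1453, 0.2295, 0.1820, 0.1529, 0.1797, 0.1107]
t=6: π = [0.1451, 0.2301, 0.1817, 0.1528, 0.1796, 0.1106]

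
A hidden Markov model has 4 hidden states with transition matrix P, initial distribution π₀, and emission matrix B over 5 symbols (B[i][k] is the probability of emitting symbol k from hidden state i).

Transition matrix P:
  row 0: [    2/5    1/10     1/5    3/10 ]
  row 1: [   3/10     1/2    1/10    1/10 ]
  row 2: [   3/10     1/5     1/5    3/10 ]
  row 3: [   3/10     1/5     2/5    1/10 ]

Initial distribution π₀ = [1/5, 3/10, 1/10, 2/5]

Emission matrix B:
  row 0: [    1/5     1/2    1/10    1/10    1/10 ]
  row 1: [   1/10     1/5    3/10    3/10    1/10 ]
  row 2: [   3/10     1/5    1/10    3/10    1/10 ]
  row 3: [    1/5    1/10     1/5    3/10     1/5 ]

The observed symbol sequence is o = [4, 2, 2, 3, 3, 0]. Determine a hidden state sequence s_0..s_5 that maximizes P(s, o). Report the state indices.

path = [3, 1, 1, 1, 1, 0]

t=0: δ = [2.000e-02, 3.000e-02, 1.000e-02, 8.000e-02]  (obs o_0=4)
t=1: δ = [2.400e-03, 4.800e-03, 3.200e-03, 1.600e-03]  ψ = [3, 3, 3, 3]  (obs o_1=2)
t=2: δ = [1.440e-04, 7.200e-04, 6.400e-05, 1.920e-04]  ψ = [1, 1, 2, 2]  (obs o_2=2)
t=3: δ = [2.160e-05, 1.080e-04, 2.304e-05, 2.160e-05]  ψ = [1, 1, 3, 1]  (obs o_3=3)
t=4: δ = [3.240e-06, 1.620e-05, 3.240e-06, 3.240e-06]  ψ = [1, 1, 1, 1]  (obs o_4=3)
t=5: δ = [9.720e-07, 8.100e-07, 4.860e-07, 3.240e-07]  ψ = [1, 1, 1, 1]  (obs o_5=0)
backtrack: best end state = 0; path = [3, 1, 1, 1, 1, 0]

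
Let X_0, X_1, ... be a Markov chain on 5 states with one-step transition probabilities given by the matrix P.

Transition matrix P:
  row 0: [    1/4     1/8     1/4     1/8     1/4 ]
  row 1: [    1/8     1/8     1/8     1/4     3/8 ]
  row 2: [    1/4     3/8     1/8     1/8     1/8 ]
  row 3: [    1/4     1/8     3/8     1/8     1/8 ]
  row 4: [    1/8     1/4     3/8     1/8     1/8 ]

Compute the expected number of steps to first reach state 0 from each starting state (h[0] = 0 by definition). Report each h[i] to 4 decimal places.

h = [0.0000, 5.7295, 5.1200, 4.9676, 5.6838]

First-step conditioning: h[0] = 0; for i ≠ 0, h[i] = 1 + Σ_k P[i][k]·h[k].
  h[1] = 1 + 1/8·h[1] + 1/8·h[2] + 1/4·h[3] + 3/8·h[4]
  h[2] = 1 + 3/8·h[1] + 1/8·h[2] + 1/8·h[3] + 1/8·h[4]
  h[3] = 1 + 1/8·h[1] + 3/8·h[2] + 1/8·h[3] + 1/8·h[4]
  h[4] = 1 + 1/4·h[1] + 3/8·h[2] + 1/8·h[3] + 1/8·h[4]
Solving the 4×4 linear system over states ≠ 0 gives exactly h = [0, 3008/525, 128/25, 2608/525, 2984/525] (h[0] = 0 is the target).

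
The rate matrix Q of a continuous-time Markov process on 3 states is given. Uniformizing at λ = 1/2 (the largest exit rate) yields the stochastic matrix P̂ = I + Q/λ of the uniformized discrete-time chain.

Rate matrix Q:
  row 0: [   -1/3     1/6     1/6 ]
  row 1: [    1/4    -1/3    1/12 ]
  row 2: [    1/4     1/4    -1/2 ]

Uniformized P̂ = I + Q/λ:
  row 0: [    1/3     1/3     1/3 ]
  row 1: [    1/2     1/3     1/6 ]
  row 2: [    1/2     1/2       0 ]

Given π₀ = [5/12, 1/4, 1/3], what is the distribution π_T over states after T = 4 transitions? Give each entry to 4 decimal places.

π = [0.4286, 0.3672, 0.2042]

t=0: π = [0.4167, 0.2500, 0.3333]
t=1: π = [0.4306, 0.3889, 0.1806]
t=2: π = [0.4282, 0.3634, 0.2083]
t=3: π = [0.4286, 0.3681, 0.2033]
t=4: π = [0.4286, 0.3672, 0.2042]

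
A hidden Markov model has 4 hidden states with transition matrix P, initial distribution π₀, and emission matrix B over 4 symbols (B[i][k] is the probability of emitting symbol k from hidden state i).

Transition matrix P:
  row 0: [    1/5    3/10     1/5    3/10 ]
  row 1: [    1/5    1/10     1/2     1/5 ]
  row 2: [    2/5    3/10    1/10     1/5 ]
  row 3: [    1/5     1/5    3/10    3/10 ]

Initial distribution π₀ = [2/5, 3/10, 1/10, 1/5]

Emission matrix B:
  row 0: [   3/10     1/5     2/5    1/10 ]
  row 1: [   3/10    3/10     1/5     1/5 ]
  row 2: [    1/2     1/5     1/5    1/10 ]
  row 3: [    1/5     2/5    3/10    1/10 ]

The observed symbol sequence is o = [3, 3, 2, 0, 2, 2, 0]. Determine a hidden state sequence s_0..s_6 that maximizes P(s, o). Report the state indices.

t=0: δ = [4.000e-02, 6.000e-02, 1.000e-02, 2.000e-02]  (obs o_0=3)
t=1: δ = [1.200e-03, 2.400e-03, 3.000e-03, 1.200e-03]  ψ = [1, 0, 1, 0]  (obs o_1=3)
t=2: δ = [4.800e-04, 1.800e-04, 2.400e-04, 1.800e-04]  ψ = [2, 2, 1, 2]  (obs o_2=2)
t=3: δ = [2.880e-05, 4.320e-05, 4.800e-05, 2.880e-05]  ψ = [0, 0, 0, 0]  (obs o_3=0)
t=4: δ = [7.680e-06, 2.880e-06, 4.320e-06, 2.880e-06]  ψ = [2, 2, 1, 2]  (obs o_4=2)
t=5: δ = [6.912e-07, 4.608e-07, 3.072e-07, 6.912e-07]  ψ = [2, 0, 0, 0]  (obs o_5=2)
t=6: δ = [4.147e-08, 6.221e-08, 1.152e-07, 4.147e-08]  ψ = [0, 0, 1, 0]  (obs o_6=0)
backtrack: best end state = 2; path = [1, 2, 0, 2, 0, 1, 2]

path = [1, 2, 0, 2, 0, 1, 2]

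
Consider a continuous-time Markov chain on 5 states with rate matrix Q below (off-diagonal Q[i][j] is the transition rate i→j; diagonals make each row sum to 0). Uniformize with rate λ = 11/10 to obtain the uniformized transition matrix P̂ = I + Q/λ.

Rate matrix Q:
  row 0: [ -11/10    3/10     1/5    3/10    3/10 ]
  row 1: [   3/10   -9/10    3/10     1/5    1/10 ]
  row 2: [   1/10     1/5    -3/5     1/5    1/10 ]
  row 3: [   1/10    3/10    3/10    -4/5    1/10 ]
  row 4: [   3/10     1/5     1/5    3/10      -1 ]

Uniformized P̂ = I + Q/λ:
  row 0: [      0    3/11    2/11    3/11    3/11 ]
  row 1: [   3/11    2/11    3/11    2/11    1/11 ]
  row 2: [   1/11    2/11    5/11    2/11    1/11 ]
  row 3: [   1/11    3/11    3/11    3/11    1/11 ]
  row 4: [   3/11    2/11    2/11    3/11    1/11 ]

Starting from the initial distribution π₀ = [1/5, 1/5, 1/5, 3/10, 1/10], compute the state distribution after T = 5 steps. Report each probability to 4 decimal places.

π = [0.1384, 0.2149, 0.3050, 0.2255, 0.1162]

t=0: π = [0.2000, 0.2000, 0.2000, 0.3000, 0.1000]
t=1: π = [0.1273, 0.2273, 0.2818, 0.2364, 0.1273]
t=2: π = [0.1438, 0.2149, 0.3008, 0.2264, 0.1140]
t=3: π = [0.1376, 0.2155, 0.3040, 0.2258, 0.1171]
t=4: π = [0.1389, 0.2149, 0.3048, 0.2255, 0.1159]
t=5: π = [0.1384, 0.2149, 0.3050, 0.2255, 0.1162]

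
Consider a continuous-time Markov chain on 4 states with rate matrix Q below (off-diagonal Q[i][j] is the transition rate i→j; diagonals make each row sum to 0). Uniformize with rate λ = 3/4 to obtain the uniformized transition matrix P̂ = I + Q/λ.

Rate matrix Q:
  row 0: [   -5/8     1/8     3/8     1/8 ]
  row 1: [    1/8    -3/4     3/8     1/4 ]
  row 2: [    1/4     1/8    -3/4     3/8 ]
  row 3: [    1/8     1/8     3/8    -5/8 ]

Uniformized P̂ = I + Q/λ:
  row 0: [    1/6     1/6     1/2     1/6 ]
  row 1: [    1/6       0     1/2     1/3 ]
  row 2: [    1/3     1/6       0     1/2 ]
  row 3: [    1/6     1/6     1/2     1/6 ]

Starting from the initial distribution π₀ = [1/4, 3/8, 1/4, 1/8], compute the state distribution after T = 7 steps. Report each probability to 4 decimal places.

π = [0.2220, 0.1429, 0.3340, 0.3012]

t=0: π = [0.2500, 0.3750, 0.2500, 0.1250]
t=1: π = [0.2083, 0.1042, 0.3750, 0.3125]
t=2: π = [0.2292, 0.1493, 0.3125, 0.3090]
t=3: π = [0.2188, 0.1418, 0.3438, 0.2957]
t=4: π = [0.2240, 0.1430, 0.3281, 0.3049]
t=5: π = [0.2214, 0.1428, 0.3359, 0.2999]
t=6: π = [0.2227, 0.1429, 0.3320, 0.3025]
t=7: π = [0.2220, 0.1429, 0.3340, 0.3012]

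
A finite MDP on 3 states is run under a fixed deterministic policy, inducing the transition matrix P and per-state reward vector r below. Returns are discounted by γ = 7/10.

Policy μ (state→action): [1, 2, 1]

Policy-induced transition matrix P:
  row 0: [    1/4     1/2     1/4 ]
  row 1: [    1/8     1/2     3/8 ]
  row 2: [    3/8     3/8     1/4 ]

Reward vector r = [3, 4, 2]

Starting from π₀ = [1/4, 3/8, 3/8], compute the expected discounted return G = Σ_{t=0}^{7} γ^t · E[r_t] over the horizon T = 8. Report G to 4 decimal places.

G = 9.7558

t=0: π = [0.2500, 0.3750, 0.3750], E[r] = 3.0000, γ^t·E[r] = 3.000000, running G = 3.000000
t=1: π = [0.2500, 0.4531, 0.2969], E[r] = 3.1563, γ^t·E[r] = 2.209375, running G = 5.209375
t=2: π = [0.2305, 0.4629, 0.3066], E[r] = 3.1563, γ^t·E[r] = 1.546563, running G = 6.755938
t=3: π = [0.2305, 0.4617, 0.3079], E[r] = 3.1538, γ^t·E[r] = 1.081756, running G = 7.837694
t=4: π = [0.2308, 0.4615, 0.3077], E[r] = 3.1538, γ^t·E[r] = 0.757229, running G = 8.594923
t=5: π = [0.2308, 0.4615, 0.3077], E[r] = 3.1538, γ^t·E[r] = 0.530067, running G = 9.124990
t=6: π = [0.2308, 0.4615, 0.3077], E[r] = 3.1538, γ^t·E[r] = 0.371047, running G = 9.496037
t=7: π = [0.2308, 0.4615, 0.3077], E[r] = 3.1538, γ^t·E[r] = 0.259733, running G = 9.755770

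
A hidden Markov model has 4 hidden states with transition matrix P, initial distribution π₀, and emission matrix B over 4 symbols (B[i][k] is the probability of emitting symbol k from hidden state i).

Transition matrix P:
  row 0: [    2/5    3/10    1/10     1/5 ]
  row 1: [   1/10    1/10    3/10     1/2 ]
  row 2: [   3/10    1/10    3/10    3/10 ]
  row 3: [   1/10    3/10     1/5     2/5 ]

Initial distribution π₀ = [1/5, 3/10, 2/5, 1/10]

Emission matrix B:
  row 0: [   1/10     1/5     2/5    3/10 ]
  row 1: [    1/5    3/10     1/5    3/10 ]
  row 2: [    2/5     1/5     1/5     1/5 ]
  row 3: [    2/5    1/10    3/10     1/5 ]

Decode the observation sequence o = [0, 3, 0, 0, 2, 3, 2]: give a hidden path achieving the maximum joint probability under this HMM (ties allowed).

path = [2, 3, 3, 3, 3, 1, 3]

t=0: δ = [2.000e-02, 6.000e-02, 1.600e-01, 4.000e-02]  (obs o_0=0)
t=1: δ = [1.440e-02, 4.800e-03, 9.600e-03, 9.600e-03]  ψ = [2, 2, 2, 2]  (obs o_1=3)
t=2: δ = [5.760e-04, 8.640e-04, 1.152e-03, 1.536e-03]  ψ = [0, 0, 2, 3]  (obs o_2=0)
t=3: δ = [3.456e-05, 9.216e-05, 1.382e-04, 2.458e-04]  ψ = [2, 3, 2, 3]  (obs o_3=0)
t=4: δ = [1.659e-05, 1.475e-05, 9.830e-06, 2.949e-05]  ψ = [2, 3, 3, 3]  (obs o_4=2)
t=5: δ = [1.991e-06, 2.654e-06, 1.180e-06, 2.359e-06]  ψ = [0, 3, 3, 3]  (obs o_5=3)
t=6: δ = [3.185e-07, 1.416e-07, 1.593e-07, 3.981e-07]  ψ = [0, 3, 1, 1]  (obs o_6=2)
backtrack: best end state = 3; path = [2, 3, 3, 3, 3, 1, 3]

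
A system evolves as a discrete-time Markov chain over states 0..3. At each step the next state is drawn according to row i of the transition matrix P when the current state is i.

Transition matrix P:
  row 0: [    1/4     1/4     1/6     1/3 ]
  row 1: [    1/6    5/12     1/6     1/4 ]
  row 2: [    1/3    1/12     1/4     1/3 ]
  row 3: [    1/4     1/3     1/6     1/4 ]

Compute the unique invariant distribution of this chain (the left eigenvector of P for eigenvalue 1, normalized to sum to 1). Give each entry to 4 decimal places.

π = [0.2408, 0.2922, 0.1818, 0.2852]

Balance equations π_j = Σ_i π_i·P[i][j]:
  π_0 = 1/4·π_0 + 1/6·π_1 + 1/3·π_2 + 1/4·π_3
  π_1 = 1/4·π_0 + 5/12·π_1 + 1/12·π_2 + 1/3·π_3
  π_2 = 1/6·π_0 + 1/6·π_1 + 1/4·π_2 + 1/6·π_3
  normalize: π_0 + π_1 + π_2 + π_3 = 1
Solving the linear system gives exactly π = [347/1441, 421/1441, 2/11, 411/1441].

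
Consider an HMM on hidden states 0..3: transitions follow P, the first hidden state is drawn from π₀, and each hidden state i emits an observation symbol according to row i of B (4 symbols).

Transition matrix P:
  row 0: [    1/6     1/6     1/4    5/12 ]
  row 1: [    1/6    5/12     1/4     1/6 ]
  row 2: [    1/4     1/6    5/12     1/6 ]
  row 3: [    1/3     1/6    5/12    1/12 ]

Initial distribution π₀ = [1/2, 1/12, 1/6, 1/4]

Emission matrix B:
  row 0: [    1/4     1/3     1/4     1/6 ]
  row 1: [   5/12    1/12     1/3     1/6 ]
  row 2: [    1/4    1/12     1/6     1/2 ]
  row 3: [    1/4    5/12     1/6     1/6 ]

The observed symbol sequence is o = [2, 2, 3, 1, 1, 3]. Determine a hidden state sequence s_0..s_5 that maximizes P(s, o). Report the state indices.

path = [0, 3, 2, 0, 3, 2]

t=0: δ = [1.250e-01, 2.778e-02, 2.778e-02, 4.167e-02]  (obs o_0=2)
t=1: δ = [5.208e-03, 6.944e-03, 5.208e-03, 8.681e-03]  ψ = [0, 0, 0, 0]  (obs o_1=2)
t=2: δ = [4.823e-04, 4.823e-04, 1.808e-03, 3.617e-04]  ψ = [3, 1, 3, 0]  (obs o_2=3)
t=3: δ = [1.507e-04, 2.512e-05, 6.279e-05, 1.256e-04]  ψ = [2, 2, 2, 2]  (obs o_3=1)
t=4: δ = [1.395e-05, 2.093e-06, 4.361e-06, 2.616e-05]  ψ = [3, 0, 3, 0]  (obs o_4=1)
t=5: δ = [1.454e-06, 7.268e-07, 5.451e-06, 9.690e-07]  ψ = [3, 3, 3, 0]  (obs o_5=3)
backtrack: best end state = 2; path = [0, 3, 2, 0, 3, 2]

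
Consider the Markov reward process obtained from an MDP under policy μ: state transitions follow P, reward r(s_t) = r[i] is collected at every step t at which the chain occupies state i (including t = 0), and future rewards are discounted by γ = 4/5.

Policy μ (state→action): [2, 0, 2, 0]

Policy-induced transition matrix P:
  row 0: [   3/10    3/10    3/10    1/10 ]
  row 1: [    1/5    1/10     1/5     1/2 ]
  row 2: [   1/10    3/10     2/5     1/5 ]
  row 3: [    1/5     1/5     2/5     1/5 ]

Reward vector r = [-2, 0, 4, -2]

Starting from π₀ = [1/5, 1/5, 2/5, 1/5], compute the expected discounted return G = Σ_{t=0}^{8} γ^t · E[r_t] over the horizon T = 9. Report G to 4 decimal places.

t=0: π = [0.2000, 0.2000, 0.4000, 0.2000], E[r] = 0.8000, γ^t·E[r] = 0.800000, running G = 0.800000
t=1: π = [0.1800, 0.2400, 0.3400, 0.2400], E[r] = 0.5200, γ^t·E[r] = 0.416000, running G = 1.216000
t=2: π = [0.1840, 0.2280, 0.3340, 0.2540], E[r] = 0.4600, γ^t·E[r] = 0.294400, running G = 1.510400
t=3: π = [0.1850, 0.2290, 0.3360, 0.2500], E[r] = 0.4740, γ^t·E[r] = 0.242688, running G = 1.753088
t=4: π = [0.1849, 0.2292, 0.3357, 0.2502], E[r] = 0.4726, γ^t·E[r] = 0.193577, running G = 1.946665
t=5: π = [0.1849, 0.2291, 0.3357, 0.2503], E[r] = 0.4723, γ^t·E[r] = 0.154763, running G = 2.101428
t=6: π = [0.1849, 0.2291, 0.3357, 0.2503], E[r] = 0.4724, γ^t·E[r] = 0.123829, running G = 2.225257
t=7: π = [0.1849, 0.2291, 0.3357, 0.2503], E[r] = 0.4724, γ^t·E[r] = 0.099062, running G = 2.324319
t=8: π = [0.1849, 0.2291, 0.3357, 0.2503], E[r] = 0.4724, γ^t·E[r] = 0.079249, running G = 2.403568

G = 2.4036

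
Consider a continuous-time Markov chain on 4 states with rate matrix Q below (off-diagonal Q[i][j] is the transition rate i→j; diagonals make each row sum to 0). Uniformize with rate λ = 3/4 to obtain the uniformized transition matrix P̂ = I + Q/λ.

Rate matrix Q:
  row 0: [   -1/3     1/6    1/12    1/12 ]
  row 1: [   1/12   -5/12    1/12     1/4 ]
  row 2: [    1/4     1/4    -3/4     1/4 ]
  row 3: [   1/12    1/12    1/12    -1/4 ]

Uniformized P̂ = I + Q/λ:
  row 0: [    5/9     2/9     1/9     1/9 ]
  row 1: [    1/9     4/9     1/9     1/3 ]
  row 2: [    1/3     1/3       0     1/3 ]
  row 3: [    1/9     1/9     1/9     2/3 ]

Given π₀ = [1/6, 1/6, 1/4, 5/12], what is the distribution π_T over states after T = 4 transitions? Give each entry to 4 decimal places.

π = [0.2395, 0.2395, 0.1000, 0.4210]

t=0: π = [0.1667, 0.1667, 0.2500, 0.4167]
t=1: π = [0.2407, 0.2407, 0.0833, 0.4352]
t=2: π = [0.2366, 0.2366, 0.1019, 0.4249]
t=3: π = [0.2389, 0.2389, 0.0998, 0.4224]
t=4: π = [0.2395, 0.2395, 0.1000, 0.4210]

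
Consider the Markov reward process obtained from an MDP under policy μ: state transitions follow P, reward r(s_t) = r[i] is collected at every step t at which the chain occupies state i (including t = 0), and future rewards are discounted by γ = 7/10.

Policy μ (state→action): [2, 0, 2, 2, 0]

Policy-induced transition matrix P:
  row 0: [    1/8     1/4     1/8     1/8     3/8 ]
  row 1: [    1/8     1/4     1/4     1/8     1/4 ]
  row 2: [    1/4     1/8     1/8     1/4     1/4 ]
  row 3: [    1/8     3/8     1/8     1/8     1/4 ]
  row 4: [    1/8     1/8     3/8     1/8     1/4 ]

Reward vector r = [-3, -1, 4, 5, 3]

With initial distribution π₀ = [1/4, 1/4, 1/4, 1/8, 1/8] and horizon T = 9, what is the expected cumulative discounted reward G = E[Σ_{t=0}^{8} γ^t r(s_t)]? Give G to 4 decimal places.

G = 4.8490

t=0: π = [0.2500, 0.2500, 0.2500, 0.1250, 0.1250], E[r] = 1.0000, γ^t·E[r] = 1.000000, running G = 1.000000
t=1: π = [0.1563, 0.2188, 0.1875, 0.1563, 0.2813], E[r] = 1.6875, γ^t·E[r] = 1.181250, running G = 2.181250
t=2: π = [0.1484, 0.2109, 0.2227, 0.1484, 0.2695], E[r] = 1.7852, γ^t·E[r] = 0.874727, running G = 3.055977
t=3: π = [0.1528, 0.2070, 0.2188, 0.1528, 0.2686], E[r] = 1.7793, γ^t·E[r] = 0.610299, running G = 3.666275
t=4: π = [0.1523, 0.2082, 0.2180, 0.1523, 0.2691], E[r] = 1.7759, γ^t·E[r] = 0.426389, running G = 4.092664
t=5: π = [0.1523, 0.2082, 0.2183, 0.1523, 0.2690], E[r] = 1.7767, γ^t·E[r] = 0.298607, running G = 4.391271
t=6: π = [0.1523, 0.2081, 0.2183, 0.1523, 0.2690], E[r] = 1.7767, γ^t·E[r] = 0.209024, running G = 4.600295
t=7: π = [0.1523, 0.2081, 0.2183, 0.1523, 0.2690], E[r] = 1.7766, γ^t·E[r] = 0.146314, running G = 4.746609
t=8: π = [0.1523, 0.2081, 0.2183, 0.1523, 0.2690], E[r] = 1.7766, γ^t·E[r] = 0.102420, running G = 4.849029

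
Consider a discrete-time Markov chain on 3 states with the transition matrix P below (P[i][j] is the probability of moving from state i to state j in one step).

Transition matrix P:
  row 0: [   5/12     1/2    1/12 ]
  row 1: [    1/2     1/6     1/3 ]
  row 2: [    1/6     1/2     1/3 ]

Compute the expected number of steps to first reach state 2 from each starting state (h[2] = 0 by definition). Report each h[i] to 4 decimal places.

h = [5.6471, 4.5882, 0.0000]

First-step conditioning: h[2] = 0; for i ≠ 2, h[i] = 1 + Σ_k P[i][k]·h[k].
  h[0] = 1 + 5/12·h[0] + 1/2·h[1]
  h[1] = 1 + 1/2·h[0] + 1/6·h[1]
Solving the 2×2 linear system over states ≠ 2 gives exactly h = [96/17, 78/17, 0] (h[2] = 0 is the target).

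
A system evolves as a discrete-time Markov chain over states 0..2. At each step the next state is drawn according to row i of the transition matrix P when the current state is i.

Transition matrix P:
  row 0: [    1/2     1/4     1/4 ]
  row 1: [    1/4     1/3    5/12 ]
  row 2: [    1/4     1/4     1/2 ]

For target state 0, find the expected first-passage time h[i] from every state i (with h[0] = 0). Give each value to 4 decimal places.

h = [0.0000, 4.0000, 4.0000]

First-step conditioning: h[0] = 0; for i ≠ 0, h[i] = 1 + Σ_k P[i][k]·h[k].
  h[1] = 1 + 1/3·h[1] + 5/12·h[2]
  h[2] = 1 + 1/4·h[1] + 1/2·h[2]
Solving the 2×2 linear system over states ≠ 0 gives exactly h = [0, 4, 4] (h[0] = 0 is the target).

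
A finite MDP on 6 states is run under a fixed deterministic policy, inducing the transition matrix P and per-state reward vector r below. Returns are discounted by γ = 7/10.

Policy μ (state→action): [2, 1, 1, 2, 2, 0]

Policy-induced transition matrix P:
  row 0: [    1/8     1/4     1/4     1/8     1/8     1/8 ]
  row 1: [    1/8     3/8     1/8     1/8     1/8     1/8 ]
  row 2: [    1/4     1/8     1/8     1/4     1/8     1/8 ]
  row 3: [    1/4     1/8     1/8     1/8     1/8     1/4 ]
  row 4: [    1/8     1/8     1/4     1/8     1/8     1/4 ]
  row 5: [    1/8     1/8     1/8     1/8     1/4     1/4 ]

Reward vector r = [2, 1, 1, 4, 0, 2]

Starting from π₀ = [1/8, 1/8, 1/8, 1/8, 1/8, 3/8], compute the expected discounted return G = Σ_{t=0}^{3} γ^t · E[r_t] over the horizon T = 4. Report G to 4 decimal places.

t=0: π = [0.1250, 0.1250, 0.1250, 0.1250, 0.1250, 0.3750], E[r] = 1.7500, γ^t·E[r] = 1.750000, running G = 1.750000
t=1: π = [0.1563, 0.1719, 0.1563, 0.1406, 0.1719, 0.2031], E[r] = 1.6094, γ^t·E[r] = 1.126563, running G = 2.876563
t=2: π = [0.1621, 0.1875, 0.1660, 0.1445, 0.1504, 0.1895], E[r] = 1.6348, γ^t·E[r] = 0.801035, running G = 3.677598
t=3: π = [0.1638, 0.1921, 0.1641, 0.1458, 0.1487, 0.1855], E[r] = 1.6379, γ^t·E[r] = 0.561813, running G = 4.239411

G = 4.2394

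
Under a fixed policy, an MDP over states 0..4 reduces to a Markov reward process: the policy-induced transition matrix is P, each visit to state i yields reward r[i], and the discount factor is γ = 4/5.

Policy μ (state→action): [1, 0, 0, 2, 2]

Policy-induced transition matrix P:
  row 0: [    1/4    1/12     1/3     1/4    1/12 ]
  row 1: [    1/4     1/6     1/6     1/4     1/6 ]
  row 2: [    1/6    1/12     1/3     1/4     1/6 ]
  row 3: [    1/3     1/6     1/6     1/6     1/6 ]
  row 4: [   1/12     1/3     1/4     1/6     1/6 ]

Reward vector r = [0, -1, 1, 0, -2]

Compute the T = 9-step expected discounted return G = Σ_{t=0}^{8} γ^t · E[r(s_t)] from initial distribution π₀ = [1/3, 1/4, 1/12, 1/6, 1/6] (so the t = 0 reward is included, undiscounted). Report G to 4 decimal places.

t=0: π = [0.3333, 0.2500, 0.0833, 0.1667, 0.1667], E[r] = -0.5000, γ^t·E[r] = -0.500000, running G = -0.500000
t=1: π = [0.2292, 0.1597, 0.2500, 0.2222, 0.1389], E[r] = -0.1875, γ^t·E[r] = -0.150000, running G = -0.650000
t=2: π = [0.2245, 0.1499, 0.2581, 0.2199, 0.1476], E[r] = -0.1869, γ^t·E[r] = -0.119630, running G = -0.769630
t=3: π = [0.2222, 0.1510, 0.2594, 0.2194, 0.1480], E[r] = -0.1875, γ^t·E[r] = -0.096025, running G = -0.865654
t=4: π = [0.2220, 0.1512, 0.2593, 0.2194, 0.1481], E[r] = -0.1882, γ^t·E[r] = -0.077095, running G = -0.942749
t=5: π = [0.2220, 0.1513, 0.2592, 0.2194, 0.1482], E[r] = -0.1884, γ^t·E[r] = -0.061722, running G = -1.004471
t=6: π = [0.2220, 0.1513, 0.2592, 0.2194, 0.1482], E[r] = -0.1884, γ^t·E[r] = -0.049383, running G = -1.053854
t=7: π = [0.2220, 0.1513, 0.2592, 0.2194, 0.1482], E[r] = -0.1884, γ^t·E[r] = -0.039507, running G = -1.093360
t=8: π = [0.2220, 0.1513, 0.2592, 0.2194, 0.1482], E[r] = -0.1884, γ^t·E[r] = -0.031605, running G = -1.124966

G = -1.1250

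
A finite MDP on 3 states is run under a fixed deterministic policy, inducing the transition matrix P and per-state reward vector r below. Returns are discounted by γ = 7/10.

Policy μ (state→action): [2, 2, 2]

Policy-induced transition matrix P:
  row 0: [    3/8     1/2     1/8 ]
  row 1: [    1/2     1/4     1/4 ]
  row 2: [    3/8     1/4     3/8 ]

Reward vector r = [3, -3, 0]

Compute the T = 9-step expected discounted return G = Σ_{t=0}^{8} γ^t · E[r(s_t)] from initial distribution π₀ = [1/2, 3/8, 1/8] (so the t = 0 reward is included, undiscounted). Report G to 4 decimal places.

t=0: π = [0.5000, 0.3750, 0.1250], E[r] = 0.3750, γ^t·E[r] = 0.375000, running G = 0.375000
t=1: π = [0.4219, 0.3750, 0.2031], E[r] = 0.1406, γ^t·E[r] = 0.098438, running G = 0.473438
t=2: π = [0.4219, 0.3555, 0.2227], E[r] = 0.1992, γ^t·E[r] = 0.097617, running G = 0.571055
t=3: π = [0.4194, 0.3555, 0.2251], E[r] = 0.1919, γ^t·E[r] = 0.065820, running G = 0.636875
t=4: π = [0.4194, 0.3549, 0.2257], E[r] = 0.1937, γ^t·E[r] = 0.046514, running G = 0.683388
t=5: π = [0.4194, 0.3549, 0.2258], E[r] = 0.1935, γ^t·E[r] = 0.032521, running G = 0.715909
t=6: π = [0.4194, 0.3548, 0.2258], E[r] = 0.1936, γ^t·E[r] = 0.022771, running G = 0.738680
t=7: π = [0.4194, 0.3548, 0.2258], E[r] = 0.1935, γ^t·E[r] = 0.015939, running G = 0.754620
t=8: π = [0.4194, 0.3548, 0.2258], E[r] = 0.1935, γ^t·E[r] = 0.011158, running G = 0.765778

G = 0.7658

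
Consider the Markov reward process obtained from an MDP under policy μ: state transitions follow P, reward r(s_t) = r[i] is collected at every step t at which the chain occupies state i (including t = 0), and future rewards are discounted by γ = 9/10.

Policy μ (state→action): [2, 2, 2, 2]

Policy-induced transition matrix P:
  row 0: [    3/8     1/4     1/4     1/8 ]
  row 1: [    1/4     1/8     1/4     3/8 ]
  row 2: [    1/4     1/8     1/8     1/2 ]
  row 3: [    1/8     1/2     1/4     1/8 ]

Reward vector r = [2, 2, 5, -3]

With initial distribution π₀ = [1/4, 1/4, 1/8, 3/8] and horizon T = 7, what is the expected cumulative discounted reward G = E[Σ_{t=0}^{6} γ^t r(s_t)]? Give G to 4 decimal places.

G = 6.1496

t=0: π = [0.2500, 0.2500, 0.1250, 0.3750], E[r] = 0.5000, γ^t·E[r] = 0.500000, running G = 0.500000
t=1: π = [0.2344, 0.2969, 0.2344, 0.2344], E[r] = 1.5313, γ^t·E[r] = 1.378125, running G = 1.878125
t=2: π = [0.2500, 0.2422, 0.2207, 0.2871], E[r] = 1.2266, γ^t·E[r] = 0.993516, running G = 2.871641
t=3: π = [0.2454, 0.2639, 0.2224, 0.2683], E[r] = 1.3257, γ^t·E[r] = 0.966423, running G = 3.838064
t=4: π = [0.2471, 0.2563, 0.2222, 0.2744], E[r] = 1.2947, γ^t·E[r] = 0.849438, running G = 4.687502
t=5: π = [0.2466, 0.2588, 0.2222, 0.2724], E[r] = 1.3047, γ^t·E[r] = 0.770409, running G = 5.457911
t=6: π = [0.2468, 0.2580, 0.2222, 0.2730], E[r] = 1.3015, γ^t·E[r] = 0.691677, running G = 6.149588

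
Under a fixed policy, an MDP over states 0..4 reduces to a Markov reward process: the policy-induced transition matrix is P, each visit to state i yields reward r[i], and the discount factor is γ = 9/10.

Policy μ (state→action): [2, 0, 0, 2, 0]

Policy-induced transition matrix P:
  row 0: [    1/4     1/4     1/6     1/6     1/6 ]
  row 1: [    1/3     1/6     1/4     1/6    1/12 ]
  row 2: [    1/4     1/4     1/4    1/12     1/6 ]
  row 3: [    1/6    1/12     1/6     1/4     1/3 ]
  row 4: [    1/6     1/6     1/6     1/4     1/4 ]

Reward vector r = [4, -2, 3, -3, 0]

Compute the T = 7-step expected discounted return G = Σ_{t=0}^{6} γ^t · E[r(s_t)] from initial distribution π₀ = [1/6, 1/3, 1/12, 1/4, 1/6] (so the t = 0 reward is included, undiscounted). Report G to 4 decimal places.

t=0: π = [0.1667, 0.3333, 0.0833, 0.2500, 0.1667], E[r] = -0.5000, γ^t·E[r] = -0.500000, running G = -0.500000
t=1: π = [0.2431, 0.1667, 0.2014, 0.1944, 0.1944], E[r] = 0.6597, γ^t·E[r] = 0.593750, running G = 0.093750
t=2: π = [0.2315, 0.1875, 0.1973, 0.1823, 0.2014], E[r] = 0.5961, γ^t·E[r] = 0.482813, running G = 0.576563
t=3: π = [0.2337, 0.1872, 0.1987, 0.1822, 0.1982], E[r] = 0.6098, γ^t·E[r] = 0.444551, running G = 1.021113
t=4: π = [0.2339, 0.1875, 0.1988, 0.1818, 0.1979], E[r] = 0.6116, γ^t·E[r] = 0.401298, running G = 1.422411
t=5: π = [0.2340, 0.1876, 0.1989, 0.1817, 0.1978], E[r] = 0.6121, γ^t·E[r] = 0.361452, running G = 1.783863
t=6: π = [0.2340, 0.1876, 0.1989, 0.1817, 0.1978], E[r] = 0.6122, γ^t·E[r] = 0.325373, running G = 2.109235

G = 2.1092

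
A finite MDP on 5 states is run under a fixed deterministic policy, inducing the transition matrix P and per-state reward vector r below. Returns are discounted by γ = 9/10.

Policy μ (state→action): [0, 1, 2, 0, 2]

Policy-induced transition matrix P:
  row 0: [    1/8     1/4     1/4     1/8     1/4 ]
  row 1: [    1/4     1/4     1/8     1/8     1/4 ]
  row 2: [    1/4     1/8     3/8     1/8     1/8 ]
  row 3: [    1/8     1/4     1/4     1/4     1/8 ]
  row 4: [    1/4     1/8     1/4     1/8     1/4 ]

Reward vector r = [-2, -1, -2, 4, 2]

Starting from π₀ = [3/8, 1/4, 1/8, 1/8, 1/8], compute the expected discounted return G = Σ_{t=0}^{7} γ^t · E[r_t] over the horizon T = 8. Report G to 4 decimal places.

t=0: π = [0.3750, 0.2500, 0.1250, 0.1250, 0.1250], E[r] = -0.5000, γ^t·E[r] = -0.500000, running G = -0.500000
t=1: π = [0.1875, 0.2188, 0.2344, 0.1406, 0.2188], E[r] = -0.0625, γ^t·E[r] = -0.056250, running G = -0.556250
t=2: π = [0.2090, 0.1934, 0.2520, 0.1426, 0.2031], E[r] = -0.1387, γ^t·E[r] = -0.112324, running G = -0.668574
t=3: π = [0.2061, 0.1931, 0.2573, 0.1428, 0.2007], E[r] = -0.1472, γ^t·E[r] = -0.107321, running G = -0.775895
t=4: π = [0.2064, 0.1927, 0.2580, 0.1429, 0.2000], E[r] = -0.1502, γ^t·E[r] = -0.098551, running G = -0.874446
t=5: π = [0.2063, 0.1927, 0.2582, 0.1429, 0.1999], E[r] = -0.1506, γ^t·E[r] = -0.088899, running G = -0.963345
t=6: π = [0.2063, 0.1927, 0.2582, 0.1429, 0.1999], E[r] = -0.1506, γ^t·E[r] = -0.080047, running G = -1.043392
t=7: π = [0.2063, 0.1927, 0.2582, 0.1429, 0.1999], E[r] = -0.1506, γ^t·E[r] = -0.072046, running G = -1.115438

G = -1.1154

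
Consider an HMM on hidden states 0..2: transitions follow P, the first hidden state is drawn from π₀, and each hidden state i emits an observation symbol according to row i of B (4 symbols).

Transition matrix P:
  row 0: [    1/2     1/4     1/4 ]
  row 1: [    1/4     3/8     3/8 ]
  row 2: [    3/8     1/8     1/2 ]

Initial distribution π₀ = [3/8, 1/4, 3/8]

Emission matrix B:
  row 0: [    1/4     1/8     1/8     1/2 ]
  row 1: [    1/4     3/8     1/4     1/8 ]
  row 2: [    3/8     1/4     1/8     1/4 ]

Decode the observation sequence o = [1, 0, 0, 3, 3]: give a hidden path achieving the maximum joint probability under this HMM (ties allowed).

t=0: δ = [4.688e-02, 9.375e-02, 9.375e-02]  (obs o_0=1)
t=1: δ = [8.789e-03, 8.789e-03, 1.758e-02]  ψ = [2, 1, 2]  (obs o_1=0)
t=2: δ = [1.648e-03, 8.240e-04, 3.296e-03]  ψ = [2, 1, 2]  (obs o_2=0)
t=3: δ = [6.180e-04, 5.150e-05, 4.120e-04]  ψ = [2, 0, 2]  (obs o_3=3)
t=4: δ = [1.545e-04, 1.931e-05, 5.150e-05]  ψ = [0, 0, 2]  (obs o_4=3)
backtrack: best end state = 0; path = [2, 2, 2, 0, 0]

path = [2, 2, 2, 0, 0]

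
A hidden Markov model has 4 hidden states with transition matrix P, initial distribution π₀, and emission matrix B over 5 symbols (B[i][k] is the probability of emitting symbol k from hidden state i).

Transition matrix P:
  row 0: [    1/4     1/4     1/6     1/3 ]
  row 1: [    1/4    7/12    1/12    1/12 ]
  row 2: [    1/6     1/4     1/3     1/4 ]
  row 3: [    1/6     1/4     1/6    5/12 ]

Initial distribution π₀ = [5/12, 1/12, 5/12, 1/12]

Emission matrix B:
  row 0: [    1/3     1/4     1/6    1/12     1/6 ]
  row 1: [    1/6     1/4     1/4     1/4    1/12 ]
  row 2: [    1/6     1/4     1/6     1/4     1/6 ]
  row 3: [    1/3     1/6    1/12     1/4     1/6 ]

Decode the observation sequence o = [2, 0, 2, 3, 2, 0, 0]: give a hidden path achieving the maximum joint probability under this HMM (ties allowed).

t=0: δ = [6.944e-02, 2.083e-02, 6.944e-02, 6.944e-03]  (obs o_0=2)
t=1: δ = [5.787e-03, 2.894e-03, 3.858e-03, 7.716e-03]  ψ = [0, 0, 2, 0]  (obs o_1=0)
t=2: δ = [2.411e-04, 4.823e-04, 2.143e-04, 2.679e-04]  ψ = [0, 3, 2, 3]  (obs o_2=2)
t=3: δ = [1.005e-05, 7.033e-05, 1.786e-05, 2.791e-05]  ψ = [1, 1, 2, 3]  (obs o_3=3)
t=4: δ = [2.930e-06, 1.026e-05, 9.923e-07, 9.690e-07]  ψ = [1, 1, 2, 3]  (obs o_4=2)
t=5: δ = [8.547e-07, 9.971e-07, 1.424e-07, 3.256e-07]  ψ = [1, 1, 1, 0]  (obs o_5=0)
t=6: δ = [8.309e-08, 9.694e-08, 2.374e-08, 9.497e-08]  ψ = [1, 1, 0, 0]  (obs o_6=0)
backtrack: best end state = 1; path = [0, 3, 1, 1, 1, 1, 1]

path = [0, 3, 1, 1, 1, 1, 1]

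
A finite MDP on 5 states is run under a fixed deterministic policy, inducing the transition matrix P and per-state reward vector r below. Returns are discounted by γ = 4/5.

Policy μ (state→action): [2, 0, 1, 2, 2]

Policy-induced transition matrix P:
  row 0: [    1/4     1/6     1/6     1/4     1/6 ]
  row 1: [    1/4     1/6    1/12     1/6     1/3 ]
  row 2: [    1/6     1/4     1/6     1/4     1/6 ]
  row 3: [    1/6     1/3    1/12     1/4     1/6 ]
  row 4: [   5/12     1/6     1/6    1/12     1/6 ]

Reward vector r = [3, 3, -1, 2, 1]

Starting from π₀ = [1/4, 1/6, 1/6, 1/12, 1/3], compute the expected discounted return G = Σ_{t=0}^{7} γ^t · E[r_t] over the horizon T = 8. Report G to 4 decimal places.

t=0: π = [0.2500, 0.1667, 0.1667, 0.0833, 0.3333], E[r] = 1.5833, γ^t·E[r] = 1.583333, running G = 1.583333
t=1: π = [0.2847, 0.1944, 0.1458, 0.1806, 0.1944], E[r] = 1.8472, γ^t·E[r] = 1.477778, running G = 3.061111
t=2: π = [0.2552, 0.2089, 0.1354, 0.2014, 0.1991], E[r] = 1.8588, γ^t·E[r] = 1.189630, running G = 4.250741
t=3: π = [0.2551, 0.2115, 0.1325, 0.1994, 0.2015], E[r] = 1.8677, γ^t·E[r] = 0.956272, running G = 5.207012
t=4: π = [0.2559, 0.2109, 0.1324, 0.1988, 0.2019], E[r] = 1.8677, γ^t·E[r] = 0.765001, running G = 5.972013
t=5: π = [0.2561, 0.2108, 0.1325, 0.1988, 0.2018], E[r] = 1.8675, γ^t·E[r] = 0.611941, running G = 6.583954
t=6: π = [0.2560, 0.2108, 0.1325, 0.1988, 0.2018], E[r] = 1.8675, γ^t·E[r] = 0.489544, running G = 7.073498
t=7: π = [0.2560, 0.2108, 0.1325, 0.1988, 0.2018], E[r] = 1.8675, γ^t·E[r] = 0.391637, running G = 7.465135

G = 7.4651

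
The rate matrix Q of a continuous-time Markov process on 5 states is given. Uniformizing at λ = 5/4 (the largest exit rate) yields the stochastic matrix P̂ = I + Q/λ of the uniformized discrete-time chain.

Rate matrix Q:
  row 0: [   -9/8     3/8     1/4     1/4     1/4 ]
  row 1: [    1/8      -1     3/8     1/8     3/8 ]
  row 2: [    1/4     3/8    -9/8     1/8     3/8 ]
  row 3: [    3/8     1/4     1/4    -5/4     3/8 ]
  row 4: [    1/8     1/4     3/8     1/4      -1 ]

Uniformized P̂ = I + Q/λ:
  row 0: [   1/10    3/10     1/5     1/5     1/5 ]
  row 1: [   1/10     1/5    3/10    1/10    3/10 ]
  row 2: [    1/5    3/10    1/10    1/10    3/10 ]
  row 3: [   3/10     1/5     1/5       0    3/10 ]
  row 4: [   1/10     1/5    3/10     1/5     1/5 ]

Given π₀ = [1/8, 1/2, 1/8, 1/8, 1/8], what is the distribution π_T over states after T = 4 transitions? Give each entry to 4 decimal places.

π = [0.1483, 0.2376, 0.2269, 0.1280, 0.2592]

t=0: π = [0.1250, 0.5000, 0.1250, 0.1250, 0.1250]
t=1: π = [0.1375, 0.2250, 0.2500, 0.1125, 0.2750]
t=2: π = [0.1475, 0.2388, 0.2250, 0.1300, 0.2588]
t=3: π = [0.1485, 0.2373, 0.2273, 0.1276, 0.2594]
t=4: π = [0.1483, 0.2376, 0.2269, 0.1280, 0.2592]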